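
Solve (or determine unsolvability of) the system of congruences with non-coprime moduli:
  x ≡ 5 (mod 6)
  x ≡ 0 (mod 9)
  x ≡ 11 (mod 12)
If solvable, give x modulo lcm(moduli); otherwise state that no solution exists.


Moduli 6, 9, 12 are not pairwise coprime, so CRT works modulo lcm(m_i) when all pairwise compatibility conditions hold.
Pairwise compatibility: gcd(m_i, m_j) must divide a_i - a_j for every pair.
Merge one congruence at a time:
  Start: x ≡ 5 (mod 6).
  Combine with x ≡ 0 (mod 9): gcd(6, 9) = 3, and 0 - 5 = -5 is NOT divisible by 3.
    ⇒ system is inconsistent (no integer solution).

No solution (the system is inconsistent).


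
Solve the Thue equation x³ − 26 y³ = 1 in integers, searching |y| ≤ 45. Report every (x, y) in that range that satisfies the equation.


The equation is x³ - 26y³ = 1. For fixed y, x³ = 26·y³ + 1, so a solution requires the RHS to be a perfect cube.
Strategy: iterate y from -45 to 45, compute RHS = 26·y³ + 1, and check whether it is a (positive or negative) perfect cube.
Check small values of y:
  y = 0: RHS = 1 = (1)³ ⇒ x = 1 works.
  y = 1: RHS = 27 = (3)³ ⇒ x = 3 works.
  y = -1: RHS = -25 is not a perfect cube.
  y = 2: RHS = 209 is not a perfect cube.
  y = -2: RHS = -207 is not a perfect cube.
  y = 3: RHS = 703 is not a perfect cube.
  y = -3: RHS = -701 is not a perfect cube.
Continuing the search up to |y| = 45 finds no further solutions beyond those listed.
Collected solutions: (1, 0), (3, 1).

Solutions (with |y| ≤ 45): (1, 0), (3, 1).


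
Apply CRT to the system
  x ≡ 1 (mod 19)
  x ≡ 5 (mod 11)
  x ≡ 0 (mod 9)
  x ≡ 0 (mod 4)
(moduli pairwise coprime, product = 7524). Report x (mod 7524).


Product of moduli M = 19 · 11 · 9 · 4 = 7524.
Merge one congruence at a time:
  Start: x ≡ 1 (mod 19).
  Combine with x ≡ 5 (mod 11); new modulus lcm = 209.
    Write x = 1 + 19·t and substitute into x ≡ 5 (mod 11): 19·t ≡ 5 − 1 = 4 (mod 11).
    Reduce coefficients mod 11: 8·t ≡ 4 (mod 11).
    The inverse of 8 mod 11 is 7 (since 8·7 = 56 = 5·11 + 1), so t ≡ 7·4 = 28 ≡ 6 (mod 11).
    Then x = 1 + 19·6 = 115, valid modulo lcm(19, 11) = 209: x ≡ 115 (mod 209).
  Combine with x ≡ 0 (mod 9); new modulus lcm = 1881.
    Write x = 115 + 209·t and substitute into x ≡ 0 (mod 9): 209·t ≡ 0 − 115 = -115 (mod 9).
    Reduce coefficients mod 9: 2·t ≡ 2 (mod 9).
    The inverse of 2 mod 9 is 5 (since 2·5 = 10 = 1·9 + 1), so t ≡ 5·2 = 10 ≡ 1 (mod 9).
    Then x = 115 + 209·1 = 324, valid modulo lcm(209, 9) = 1881: x ≡ 324 (mod 1881).
  Combine with x ≡ 0 (mod 4); new modulus lcm = 7524.
    Write x = 324 + 1881·t and substitute into x ≡ 0 (mod 4): 1881·t ≡ 0 − 324 = -324 (mod 4).
    Reduce coefficients mod 4: 1·t ≡ 0 (mod 4).
    So t ≡ 0 (mod 4).
    Then x = 324 + 1881·0 = 324, valid modulo lcm(1881, 4) = 7524: x ≡ 324 (mod 7524).
Verify against each original: 324 mod 19 = 1, 324 mod 11 = 5, 324 mod 9 = 0, 324 mod 4 = 0.

x ≡ 324 (mod 7524).


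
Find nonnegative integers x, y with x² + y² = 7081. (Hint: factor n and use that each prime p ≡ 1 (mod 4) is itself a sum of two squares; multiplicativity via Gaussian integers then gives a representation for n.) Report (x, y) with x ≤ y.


Step 1: Factor n = 7081 = 73 · 97.
Step 2: Check the mod-4 condition on each prime factor: 73 ≡ 1 (mod 4), exponent 1; 97 ≡ 1 (mod 4), exponent 1.
All primes ≡ 3 (mod 4) appear to even exponent (or don't appear), so by the two-squares theorem n IS expressible as a sum of two squares.
Step 3: Build a representation. Here n = 73 · 97 is a product of primes ≡ 1 (mod 4). Each prime p ≡ 1 (mod 4) is itself a sum of two squares; find a² by testing p − a² for a perfect square:
  73: 73 − 1² = 72, 73 − 2² = 69, 73 − 3² = 64 = 8² ⇒ 73 = 3² + 8².
  97: 97 − 1² = 96, 97 − 2² = 93, 97 − 3² = 88, 97 − 4² = 81 = 9² ⇒ 97 = 4² + 9².
  Combine using the Brahmagupta–Fibonacci identity (a² + b²)(c² + d²) = (ac − bd)² + (ad + bc)² = (ac + bd)² + (ad − bc)²:
  73 · 97 = 7081: from (3² + 8²)(4² + 9²), take (3·4 − 8·9, 3·9 + 8·4) = (12 − 72, 27 + 32) = (-60, 59); dropping signs (only squares matter) gives (60, 59); check 60² + 59² = 3600 + 3481 = 7081 ✓.
Step 4: Order so x ≤ y and verify: 59² + 60² = 3481 + 3600 = 7081 = n. ✓

n = 7081 = 59² + 60² (one valid representation with x ≤ y).


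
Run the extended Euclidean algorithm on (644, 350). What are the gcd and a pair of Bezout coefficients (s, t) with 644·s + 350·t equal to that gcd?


Euclidean algorithm on (644, 350) — divide until remainder is 0:
  644 = 1 · 350 + 294
  350 = 1 · 294 + 56
  294 = 5 · 56 + 14
  56 = 4 · 14 + 0
gcd(644, 350) = 14.
Track Bezout coefficients alongside the remainders: start with r₀ = 644 = a·1 + b·0 (s = 1, t = 0) and r₁ = 350 = a·0 + b·1 (s = 0, t = 1); each new remainder r_{k+1} = r_{k-1} − q_k·r_k inherits s_{k+1} = s_{k-1} − q_k·s_k, t_{k+1} = t_{k-1} − q_k·t_k, so r_k = a·s_k + b·t_k at every step:
  q = 1: r = 294, s = 1 − 1·0 = 1, t = 0 − 1·1 = -1  (check: 644·1 + 350·(-1) = 294)
  q = 1: r = 56, s = 0 − 1·1 = -1, t = 1 − 1·(-1) = 2  (check: 644·(-1) + 350·2 = 56)
  q = 5: r = 14, s = 1 − 5·(-1) = 6, t = -1 − 5·2 = -11  (check: 644·6 + 350·(-11) = 14)
The row with r = 14 (the gcd) gives the Bezout coefficients s = 6, t = -11.
Result: 644 · (6) + 350 · (-11) = 14.

gcd(644, 350) = 14; s = 6, t = -11 (check: 644·6 + 350·(-11) = 14).


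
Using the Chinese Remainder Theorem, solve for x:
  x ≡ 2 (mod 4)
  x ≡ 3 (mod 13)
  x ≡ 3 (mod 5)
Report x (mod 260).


Moduli 4, 13, 5 are pairwise coprime; by CRT there is a unique solution modulo M = 4 · 13 · 5 = 260.
Solve pairwise, accumulating the modulus:
  Start with x ≡ 2 (mod 4).
  Combine with x ≡ 3 (mod 13): since gcd(4, 13) = 1, we get a unique residue mod 52.
    Write x = 2 + 4·t and substitute into x ≡ 3 (mod 13): 4·t ≡ 3 − 2 = 1 (mod 13).
    The inverse of 4 mod 13 is 10 (since 4·10 = 40 = 3·13 + 1), so t ≡ 10·1 = 10 ≡ 10 (mod 13).
    Then x = 2 + 4·10 = 42, valid modulo lcm(4, 13) = 52: x ≡ 42 (mod 52).
  Combine with x ≡ 3 (mod 5): since gcd(52, 5) = 1, we get a unique residue mod 260.
    Write x = 42 + 52·t and substitute into x ≡ 3 (mod 5): 52·t ≡ 3 − 42 = -39 (mod 5).
    Reduce coefficients mod 5: 2·t ≡ 1 (mod 5).
    The inverse of 2 mod 5 is 3 (since 2·3 = 6 = 1·5 + 1), so t ≡ 3·1 = 3 ≡ 3 (mod 5).
    Then x = 42 + 52·3 = 198, valid modulo lcm(52, 5) = 260: x ≡ 198 (mod 260).
Verify: 198 mod 4 = 2 ✓, 198 mod 13 = 3 ✓, 198 mod 5 = 3 ✓.

x ≡ 198 (mod 260).


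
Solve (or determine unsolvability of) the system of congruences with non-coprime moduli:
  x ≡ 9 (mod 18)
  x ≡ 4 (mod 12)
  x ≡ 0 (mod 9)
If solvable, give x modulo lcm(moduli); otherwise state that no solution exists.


Moduli 18, 12, 9 are not pairwise coprime, so CRT works modulo lcm(m_i) when all pairwise compatibility conditions hold.
Pairwise compatibility: gcd(m_i, m_j) must divide a_i - a_j for every pair.
Merge one congruence at a time:
  Start: x ≡ 9 (mod 18).
  Combine with x ≡ 4 (mod 12): gcd(18, 12) = 6, and 4 - 9 = -5 is NOT divisible by 6.
    ⇒ system is inconsistent (no integer solution).

No solution (the system is inconsistent).


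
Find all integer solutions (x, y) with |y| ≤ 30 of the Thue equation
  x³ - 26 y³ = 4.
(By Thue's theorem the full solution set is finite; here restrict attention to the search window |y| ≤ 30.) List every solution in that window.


The equation is x³ - 26y³ = 4. For fixed y, x³ = 26·y³ + 4, so a solution requires the RHS to be a perfect cube.
Strategy: iterate y from -30 to 30, compute RHS = 26·y³ + 4, and check whether it is a (positive or negative) perfect cube.
Check small values of y:
  y = 0: RHS = 4 is not a perfect cube.
  y = 1: RHS = 30 is not a perfect cube.
  y = -1: RHS = -22 is not a perfect cube.
  y = 2: RHS = 212 is not a perfect cube.
  y = -2: RHS = -204 is not a perfect cube.
  y = 3: RHS = 706 is not a perfect cube.
  y = -3: RHS = -698 is not a perfect cube.
Continuing the search up to |y| = 30 finds no solutions either.
No (x, y) in the scanned range satisfies the equation.

No integer solutions with |y| ≤ 30.


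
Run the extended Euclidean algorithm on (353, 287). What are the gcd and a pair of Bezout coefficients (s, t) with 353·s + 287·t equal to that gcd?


Euclidean algorithm on (353, 287) — divide until remainder is 0:
  353 = 1 · 287 + 66
  287 = 4 · 66 + 23
  66 = 2 · 23 + 20
  23 = 1 · 20 + 3
  20 = 6 · 3 + 2
  3 = 1 · 2 + 1
  2 = 2 · 1 + 0
gcd(353, 287) = 1.
Track Bezout coefficients alongside the remainders: start with r₀ = 353 = a·1 + b·0 (s = 1, t = 0) and r₁ = 287 = a·0 + b·1 (s = 0, t = 1); each new remainder r_{k+1} = r_{k-1} − q_k·r_k inherits s_{k+1} = s_{k-1} − q_k·s_k, t_{k+1} = t_{k-1} − q_k·t_k, so r_k = a·s_k + b·t_k at every step:
  q = 1: r = 66, s = 1 − 1·0 = 1, t = 0 − 1·1 = -1  (check: 353·1 + 287·(-1) = 66)
  q = 4: r = 23, s = 0 − 4·1 = -4, t = 1 − 4·(-1) = 5  (check: 353·(-4) + 287·5 = 23)
  q = 2: r = 20, s = 1 − 2·(-4) = 9, t = -1 − 2·5 = -11  (check: 353·9 + 287·(-11) = 20)
  q = 1: r = 3, s = -4 − 1·9 = -13, t = 5 − 1·(-11) = 16  (check: 353·(-13) + 287·16 = 3)
  q = 6: r = 2, s = 9 − 6·(-13) = 87, t = -11 − 6·16 = -107  (check: 353·87 + 287·(-107) = 2)
  q = 1: r = 1, s = -13 − 1·87 = -100, t = 16 − 1·(-107) = 123  (check: 353·(-100) + 287·123 = 1)
The row with r = 1 (the gcd) gives the Bezout coefficients s = -100, t = 123.
Result: 353 · (-100) + 287 · (123) = 1.

gcd(353, 287) = 1; s = -100, t = 123 (check: 353·(-100) + 287·123 = 1).


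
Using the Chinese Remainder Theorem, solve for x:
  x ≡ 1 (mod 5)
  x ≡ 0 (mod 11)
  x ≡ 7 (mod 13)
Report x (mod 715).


Moduli 5, 11, 13 are pairwise coprime; by CRT there is a unique solution modulo M = 5 · 11 · 13 = 715.
Solve pairwise, accumulating the modulus:
  Start with x ≡ 1 (mod 5).
  Combine with x ≡ 0 (mod 11): since gcd(5, 11) = 1, we get a unique residue mod 55.
    Write x = 1 + 5·t and substitute into x ≡ 0 (mod 11): 5·t ≡ 0 − 1 = -1 (mod 11).
    Reduce coefficients mod 11: 5·t ≡ 10 (mod 11).
    The inverse of 5 mod 11 is 9 (since 5·9 = 45 = 4·11 + 1), so t ≡ 9·10 = 90 ≡ 2 (mod 11).
    Then x = 1 + 5·2 = 11, valid modulo lcm(5, 11) = 55: x ≡ 11 (mod 55).
  Combine with x ≡ 7 (mod 13): since gcd(55, 13) = 1, we get a unique residue mod 715.
    Write x = 11 + 55·t and substitute into x ≡ 7 (mod 13): 55·t ≡ 7 − 11 = -4 (mod 13).
    Reduce coefficients mod 13: 3·t ≡ 9 (mod 13).
    The inverse of 3 mod 13 is 9 (since 3·9 = 27 = 2·13 + 1), so t ≡ 9·9 = 81 ≡ 3 (mod 13).
    Then x = 11 + 55·3 = 176, valid modulo lcm(55, 13) = 715: x ≡ 176 (mod 715).
Verify: 176 mod 5 = 1 ✓, 176 mod 11 = 0 ✓, 176 mod 13 = 7 ✓.

x ≡ 176 (mod 715).


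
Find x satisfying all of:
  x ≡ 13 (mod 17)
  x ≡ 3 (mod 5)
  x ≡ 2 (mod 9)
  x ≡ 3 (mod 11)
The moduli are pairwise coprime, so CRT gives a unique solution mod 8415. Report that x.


Product of moduli M = 17 · 5 · 9 · 11 = 8415.
Merge one congruence at a time:
  Start: x ≡ 13 (mod 17).
  Combine with x ≡ 3 (mod 5); new modulus lcm = 85.
    Write x = 13 + 17·t and substitute into x ≡ 3 (mod 5): 17·t ≡ 3 − 13 = -10 (mod 5).
    Reduce coefficients mod 5: 2·t ≡ 0 (mod 5).
    The inverse of 2 mod 5 is 3 (since 2·3 = 6 = 1·5 + 1), so t ≡ 3·0 = 0 ≡ 0 (mod 5).
    Then x = 13 + 17·0 = 13, valid modulo lcm(17, 5) = 85: x ≡ 13 (mod 85).
  Combine with x ≡ 2 (mod 9); new modulus lcm = 765.
    Write x = 13 + 85·t and substitute into x ≡ 2 (mod 9): 85·t ≡ 2 − 13 = -11 (mod 9).
    Reduce coefficients mod 9: 4·t ≡ 7 (mod 9).
    The inverse of 4 mod 9 is 7 (since 4·7 = 28 = 3·9 + 1), so t ≡ 7·7 = 49 ≡ 4 (mod 9).
    Then x = 13 + 85·4 = 353, valid modulo lcm(85, 9) = 765: x ≡ 353 (mod 765).
  Combine with x ≡ 3 (mod 11); new modulus lcm = 8415.
    Write x = 353 + 765·t and substitute into x ≡ 3 (mod 11): 765·t ≡ 3 − 353 = -350 (mod 11).
    Reduce coefficients mod 11: 6·t ≡ 2 (mod 11).
    The inverse of 6 mod 11 is 2 (since 6·2 = 12 = 1·11 + 1), so t ≡ 2·2 = 4 ≡ 4 (mod 11).
    Then x = 353 + 765·4 = 3413, valid modulo lcm(765, 11) = 8415: x ≡ 3413 (mod 8415).
Verify against each original: 3413 mod 17 = 13, 3413 mod 5 = 3, 3413 mod 9 = 2, 3413 mod 11 = 3.

x ≡ 3413 (mod 8415).


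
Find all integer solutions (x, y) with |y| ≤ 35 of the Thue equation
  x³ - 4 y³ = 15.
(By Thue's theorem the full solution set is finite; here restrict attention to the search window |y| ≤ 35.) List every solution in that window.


The equation is x³ - 4y³ = 15. For fixed y, x³ = 4·y³ + 15, so a solution requires the RHS to be a perfect cube.
Strategy: iterate y from -35 to 35, compute RHS = 4·y³ + 15, and check whether it is a (positive or negative) perfect cube.
Check small values of y:
  y = 0: RHS = 15 is not a perfect cube.
  y = 1: RHS = 19 is not a perfect cube.
  y = -1: RHS = 11 is not a perfect cube.
  y = 2: RHS = 47 is not a perfect cube.
  y = -2: RHS = -17 is not a perfect cube.
  y = 3: RHS = 123 is not a perfect cube.
  y = -3: RHS = -93 is not a perfect cube.
Continuing the search up to |y| = 35 finds no solutions either.
No (x, y) in the scanned range satisfies the equation.

No integer solutions with |y| ≤ 35.


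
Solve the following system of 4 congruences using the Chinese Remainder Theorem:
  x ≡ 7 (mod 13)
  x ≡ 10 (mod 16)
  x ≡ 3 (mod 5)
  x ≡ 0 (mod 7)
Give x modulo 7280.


Product of moduli M = 13 · 16 · 5 · 7 = 7280.
Merge one congruence at a time:
  Start: x ≡ 7 (mod 13).
  Combine with x ≡ 10 (mod 16); new modulus lcm = 208.
    Write x = 7 + 13·t and substitute into x ≡ 10 (mod 16): 13·t ≡ 10 − 7 = 3 (mod 16).
    The inverse of 13 mod 16 is 5 (since 13·5 = 65 = 4·16 + 1), so t ≡ 5·3 = 15 ≡ 15 (mod 16).
    Then x = 7 + 13·15 = 202, valid modulo lcm(13, 16) = 208: x ≡ 202 (mod 208).
  Combine with x ≡ 3 (mod 5); new modulus lcm = 1040.
    Write x = 202 + 208·t and substitute into x ≡ 3 (mod 5): 208·t ≡ 3 − 202 = -199 (mod 5).
    Reduce coefficients mod 5: 3·t ≡ 1 (mod 5).
    The inverse of 3 mod 5 is 2 (since 3·2 = 6 = 1·5 + 1), so t ≡ 2·1 = 2 ≡ 2 (mod 5).
    Then x = 202 + 208·2 = 618, valid modulo lcm(208, 5) = 1040: x ≡ 618 (mod 1040).
  Combine with x ≡ 0 (mod 7); new modulus lcm = 7280.
    Write x = 618 + 1040·t and substitute into x ≡ 0 (mod 7): 1040·t ≡ 0 − 618 = -618 (mod 7).
    Reduce coefficients mod 7: 4·t ≡ 5 (mod 7).
    The inverse of 4 mod 7 is 2 (since 4·2 = 8 = 1·7 + 1), so t ≡ 2·5 = 10 ≡ 3 (mod 7).
    Then x = 618 + 1040·3 = 3738, valid modulo lcm(1040, 7) = 7280: x ≡ 3738 (mod 7280).
Verify against each original: 3738 mod 13 = 7, 3738 mod 16 = 10, 3738 mod 5 = 3, 3738 mod 7 = 0.

x ≡ 3738 (mod 7280).


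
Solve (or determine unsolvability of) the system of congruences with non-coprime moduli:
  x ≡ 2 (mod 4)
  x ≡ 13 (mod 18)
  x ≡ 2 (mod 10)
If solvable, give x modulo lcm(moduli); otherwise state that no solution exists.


Moduli 4, 18, 10 are not pairwise coprime, so CRT works modulo lcm(m_i) when all pairwise compatibility conditions hold.
Pairwise compatibility: gcd(m_i, m_j) must divide a_i - a_j for every pair.
Merge one congruence at a time:
  Start: x ≡ 2 (mod 4).
  Combine with x ≡ 13 (mod 18): gcd(4, 18) = 2, and 13 - 2 = 11 is NOT divisible by 2.
    ⇒ system is inconsistent (no integer solution).

No solution (the system is inconsistent).


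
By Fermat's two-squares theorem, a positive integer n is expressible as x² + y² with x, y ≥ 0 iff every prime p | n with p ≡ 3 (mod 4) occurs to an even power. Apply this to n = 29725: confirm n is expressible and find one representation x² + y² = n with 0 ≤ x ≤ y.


Step 1: Factor n = 29725 = 5^2 · 29 · 41.
Step 2: Check the mod-4 condition on each prime factor: 5 ≡ 1 (mod 4), exponent 2; 29 ≡ 1 (mod 4), exponent 1; 41 ≡ 1 (mod 4), exponent 1.
All primes ≡ 3 (mod 4) appear to even exponent (or don't appear), so by the two-squares theorem n IS expressible as a sum of two squares.
Step 3: Build a representation. Group n = k² · m with k = 5 and m = 29 · 41 = 1189 (a product of primes ≡ 1 (mod 4)); a representation of m scales to one of n via (k·x)² + (k·y)² = k²(x² + y²). Each prime p ≡ 1 (mod 4) is itself a sum of two squares; find a² by testing p − a² for a perfect square:
  29: 29 − 1² = 28, 29 − 2² = 25 = 5² ⇒ 29 = 2² + 5².
  41: 41 − 1² = 40, 41 − 2² = 37, 41 − 3² = 32, 41 − 4² = 25 = 5² ⇒ 41 = 4² + 5².
  Combine using the Brahmagupta–Fibonacci identity (a² + b²)(c² + d²) = (ac − bd)² + (ad + bc)² = (ac + bd)² + (ad − bc)²:
  29 · 41 = 1189: from (2² + 5²)(4² + 5²), take (2·4 − 5·5, 2·5 + 5·4) = (8 − 25, 10 + 20) = (-17, 30); dropping signs (only squares matter) gives (17, 30); check 17² + 30² = 289 + 900 = 1189 ✓.
  Scale by k = 5: (5·17, 5·30) = (85, 150).
Step 4: Order so x ≤ y and verify: 85² + 150² = 7225 + 22500 = 29725 = n. ✓

n = 29725 = 85² + 150² (one valid representation with x ≤ y).


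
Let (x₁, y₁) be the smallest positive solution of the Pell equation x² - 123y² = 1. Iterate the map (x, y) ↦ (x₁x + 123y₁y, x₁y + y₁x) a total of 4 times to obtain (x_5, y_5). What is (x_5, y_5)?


Step 1: Find the fundamental solution (x₁, y₁) of x² - 123y² = 1.
  Expand √123 as a continued fraction. a₀ = ⌊√123⌋ = 11; iterate m_{k+1} = d_k·a_k − m_k, d_{k+1} = (123 − m_{k+1}²)/d_k, a_{k+1} = ⌊(a₀ + m_{k+1})/d_{k+1}⌋ (starting m₀ = 0, d₀ = 1), with convergents p_k = a_k·p_{k-1} + p_{k-2}, q_k = a_k·q_{k-1} + q_{k-2} (p₋₁ = 1, q₋₁ = 0):
  k = 0: a₀ = 11; p₀/q₀ = 11/1; p₀² − 123·q₀² = 121 − 123 = -2.
  k = 1: m = 11, d = 2, a = ⌊(11 + 11)/2⌋ = 11; p/q = (11·11 + 1)/(11·1 + 0) = 122/11; p² − 123·q² = 14884 − 14883 = 1.
  The first convergent with p² − 123·q² = 1 gives the fundamental solution (x₁, y₁) = (122, 11).
Step 2: Apply the recurrence (x_{n+1}, y_{n+1}) = (x₁x_n + 123y₁y_n, x₁y_n + y₁x_n) repeatedly.
  From (x_1, y_1) = (122, 11): x_2 = 122·122 + 123·11·11 = 29767; y_2 = 122·11 + 11·122 = 2684.
  From (x_2, y_2) = (29767, 2684): x_3 = 122·29767 + 123·11·2684 = 7263026; y_3 = 122·2684 + 11·29767 = 654885.
  From (x_3, y_3) = (7263026, 654885): x_4 = 122·7263026 + 123·11·654885 = 1772148577; y_4 = 122·654885 + 11·7263026 = 159789256.
  From (x_4, y_4) = (1772148577, 159789256): x_5 = 122·1772148577 + 123·11·159789256 = 432396989762; y_5 = 122·159789256 + 11·1772148577 = 38987923579.
Step 3: Verify x_5² - 123·y_5² = 186967156755239132816644 - 186967156755239132816643 = 1 (should be 1). ✓

(x_1, y_1) = (122, 11); (x_5, y_5) = (432396989762, 38987923579).


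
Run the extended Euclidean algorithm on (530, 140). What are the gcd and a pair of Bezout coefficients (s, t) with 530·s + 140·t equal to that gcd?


Euclidean algorithm on (530, 140) — divide until remainder is 0:
  530 = 3 · 140 + 110
  140 = 1 · 110 + 30
  110 = 3 · 30 + 20
  30 = 1 · 20 + 10
  20 = 2 · 10 + 0
gcd(530, 140) = 10.
Track Bezout coefficients alongside the remainders: start with r₀ = 530 = a·1 + b·0 (s = 1, t = 0) and r₁ = 140 = a·0 + b·1 (s = 0, t = 1); each new remainder r_{k+1} = r_{k-1} − q_k·r_k inherits s_{k+1} = s_{k-1} − q_k·s_k, t_{k+1} = t_{k-1} − q_k·t_k, so r_k = a·s_k + b·t_k at every step:
  q = 3: r = 110, s = 1 − 3·0 = 1, t = 0 − 3·1 = -3  (check: 530·1 + 140·(-3) = 110)
  q = 1: r = 30, s = 0 − 1·1 = -1, t = 1 − 1·(-3) = 4  (check: 530·(-1) + 140·4 = 30)
  q = 3: r = 20, s = 1 − 3·(-1) = 4, t = -3 − 3·4 = -15  (check: 530·4 + 140·(-15) = 20)
  q = 1: r = 10, s = -1 − 1·4 = -5, t = 4 − 1·(-15) = 19  (check: 530·(-5) + 140·19 = 10)
The row with r = 10 (the gcd) gives the Bezout coefficients s = -5, t = 19.
Result: 530 · (-5) + 140 · (19) = 10.

gcd(530, 140) = 10; s = -5, t = 19 (check: 530·(-5) + 140·19 = 10).


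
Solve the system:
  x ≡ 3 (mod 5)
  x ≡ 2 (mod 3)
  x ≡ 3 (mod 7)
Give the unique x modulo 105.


Moduli 5, 3, 7 are pairwise coprime; by CRT there is a unique solution modulo M = 5 · 3 · 7 = 105.
Solve pairwise, accumulating the modulus:
  Start with x ≡ 3 (mod 5).
  Combine with x ≡ 2 (mod 3): since gcd(5, 3) = 1, we get a unique residue mod 15.
    Write x = 3 + 5·t and substitute into x ≡ 2 (mod 3): 5·t ≡ 2 − 3 = -1 (mod 3).
    Reduce coefficients mod 3: 2·t ≡ 2 (mod 3).
    The inverse of 2 mod 3 is 2 (since 2·2 = 4 = 1·3 + 1), so t ≡ 2·2 = 4 ≡ 1 (mod 3).
    Then x = 3 + 5·1 = 8, valid modulo lcm(5, 3) = 15: x ≡ 8 (mod 15).
  Combine with x ≡ 3 (mod 7): since gcd(15, 7) = 1, we get a unique residue mod 105.
    Write x = 8 + 15·t and substitute into x ≡ 3 (mod 7): 15·t ≡ 3 − 8 = -5 (mod 7).
    Reduce coefficients mod 7: 1·t ≡ 2 (mod 7).
    So t ≡ 2 (mod 7).
    Then x = 8 + 15·2 = 38, valid modulo lcm(15, 7) = 105: x ≡ 38 (mod 105).
Verify: 38 mod 5 = 3 ✓, 38 mod 3 = 2 ✓, 38 mod 7 = 3 ✓.

x ≡ 38 (mod 105).


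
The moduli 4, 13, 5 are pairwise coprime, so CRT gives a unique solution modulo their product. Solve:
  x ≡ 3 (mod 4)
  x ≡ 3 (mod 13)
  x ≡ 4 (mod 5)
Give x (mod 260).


Moduli 4, 13, 5 are pairwise coprime; by CRT there is a unique solution modulo M = 4 · 13 · 5 = 260.
Solve pairwise, accumulating the modulus:
  Start with x ≡ 3 (mod 4).
  Combine with x ≡ 3 (mod 13): since gcd(4, 13) = 1, we get a unique residue mod 52.
    Write x = 3 + 4·t and substitute into x ≡ 3 (mod 13): 4·t ≡ 3 − 3 = 0 (mod 13).
    The inverse of 4 mod 13 is 10 (since 4·10 = 40 = 3·13 + 1), so t ≡ 10·0 = 0 ≡ 0 (mod 13).
    Then x = 3 + 4·0 = 3, valid modulo lcm(4, 13) = 52: x ≡ 3 (mod 52).
  Combine with x ≡ 4 (mod 5): since gcd(52, 5) = 1, we get a unique residue mod 260.
    Write x = 3 + 52·t and substitute into x ≡ 4 (mod 5): 52·t ≡ 4 − 3 = 1 (mod 5).
    Reduce coefficients mod 5: 2·t ≡ 1 (mod 5).
    The inverse of 2 mod 5 is 3 (since 2·3 = 6 = 1·5 + 1), so t ≡ 3·1 = 3 ≡ 3 (mod 5).
    Then x = 3 + 52·3 = 159, valid modulo lcm(52, 5) = 260: x ≡ 159 (mod 260).
Verify: 159 mod 4 = 3 ✓, 159 mod 13 = 3 ✓, 159 mod 5 = 4 ✓.

x ≡ 159 (mod 260).


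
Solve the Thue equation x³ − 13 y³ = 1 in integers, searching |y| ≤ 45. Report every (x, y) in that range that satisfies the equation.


The equation is x³ - 13y³ = 1. For fixed y, x³ = 13·y³ + 1, so a solution requires the RHS to be a perfect cube.
Strategy: iterate y from -45 to 45, compute RHS = 13·y³ + 1, and check whether it is a (positive or negative) perfect cube.
Check small values of y:
  y = 0: RHS = 1 = (1)³ ⇒ x = 1 works.
  y = 1: RHS = 14 is not a perfect cube.
  y = -1: RHS = -12 is not a perfect cube.
  y = 2: RHS = 105 is not a perfect cube.
  y = -2: RHS = -103 is not a perfect cube.
  y = 3: RHS = 352 is not a perfect cube.
  y = -3: RHS = -350 is not a perfect cube.
Continuing the search up to |y| = 45 finds no further solutions beyond those listed.
Collected solutions: (1, 0).

Solutions (with |y| ≤ 45): (1, 0).


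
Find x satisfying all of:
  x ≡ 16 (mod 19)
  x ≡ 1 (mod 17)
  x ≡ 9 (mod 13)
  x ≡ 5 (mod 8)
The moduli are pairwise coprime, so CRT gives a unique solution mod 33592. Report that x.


Product of moduli M = 19 · 17 · 13 · 8 = 33592.
Merge one congruence at a time:
  Start: x ≡ 16 (mod 19).
  Combine with x ≡ 1 (mod 17); new modulus lcm = 323.
    Write x = 16 + 19·t and substitute into x ≡ 1 (mod 17): 19·t ≡ 1 − 16 = -15 (mod 17).
    Reduce coefficients mod 17: 2·t ≡ 2 (mod 17).
    The inverse of 2 mod 17 is 9 (since 2·9 = 18 = 1·17 + 1), so t ≡ 9·2 = 18 ≡ 1 (mod 17).
    Then x = 16 + 19·1 = 35, valid modulo lcm(19, 17) = 323: x ≡ 35 (mod 323).
  Combine with x ≡ 9 (mod 13); new modulus lcm = 4199.
    Write x = 35 + 323·t and substitute into x ≡ 9 (mod 13): 323·t ≡ 9 − 35 = -26 (mod 13).
    Reduce coefficients mod 13: 11·t ≡ 0 (mod 13).
    The inverse of 11 mod 13 is 6 (since 11·6 = 66 = 5·13 + 1), so t ≡ 6·0 = 0 ≡ 0 (mod 13).
    Then x = 35 + 323·0 = 35, valid modulo lcm(323, 13) = 4199: x ≡ 35 (mod 4199).
  Combine with x ≡ 5 (mod 8); new modulus lcm = 33592.
    Write x = 35 + 4199·t and substitute into x ≡ 5 (mod 8): 4199·t ≡ 5 − 35 = -30 (mod 8).
    Reduce coefficients mod 8: 7·t ≡ 2 (mod 8).
    The inverse of 7 mod 8 is 7 (since 7·7 = 49 = 6·8 + 1), so t ≡ 7·2 = 14 ≡ 6 (mod 8).
    Then x = 35 + 4199·6 = 25229, valid modulo lcm(4199, 8) = 33592: x ≡ 25229 (mod 33592).
Verify against each original: 25229 mod 19 = 16, 25229 mod 17 = 1, 25229 mod 13 = 9, 25229 mod 8 = 5.

x ≡ 25229 (mod 33592).


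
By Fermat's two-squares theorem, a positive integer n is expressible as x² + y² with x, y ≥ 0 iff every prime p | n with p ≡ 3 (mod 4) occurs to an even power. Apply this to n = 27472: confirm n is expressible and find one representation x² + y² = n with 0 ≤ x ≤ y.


Step 1: Factor n = 27472 = 2^4 · 17 · 101.
Step 2: Check the mod-4 condition on each prime factor: 2 = 2 (special); 17 ≡ 1 (mod 4), exponent 1; 101 ≡ 1 (mod 4), exponent 1.
All primes ≡ 3 (mod 4) appear to even exponent (or don't appear), so by the two-squares theorem n IS expressible as a sum of two squares.
Step 3: Build a representation. Group n = k² · m with k = 4 and m = 17 · 101 = 1717 (a product of primes ≡ 1 (mod 4)); a representation of m scales to one of n via (k·x)² + (k·y)² = k²(x² + y²). Each prime p ≡ 1 (mod 4) is itself a sum of two squares; find a² by testing p − a² for a perfect square:
  17: 17 − 1² = 16 = 4² ⇒ 17 = 1² + 4².
  101: 101 − 1² = 100 = 10² ⇒ 101 = 1² + 10².
  Combine using the Brahmagupta–Fibonacci identity (a² + b²)(c² + d²) = (ac − bd)² + (ad + bc)² = (ac + bd)² + (ad − bc)²:
  17 · 101 = 1717: from (1² + 4²)(1² + 10²), take (1·1 − 4·10, 1·10 + 4·1) = (1 − 40, 10 + 4) = (-39, 14); dropping signs (only squares matter) gives (39, 14); check 39² + 14² = 1521 + 196 = 1717 ✓.
  Scale by k = 4: (4·39, 4·14) = (156, 56).
Step 4: Order so x ≤ y and verify: 56² + 156² = 3136 + 24336 = 27472 = n. ✓

n = 27472 = 56² + 156² (one valid representation with x ≤ y).


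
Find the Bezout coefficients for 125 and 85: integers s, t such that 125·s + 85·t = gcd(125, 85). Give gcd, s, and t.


Euclidean algorithm on (125, 85) — divide until remainder is 0:
  125 = 1 · 85 + 40
  85 = 2 · 40 + 5
  40 = 8 · 5 + 0
gcd(125, 85) = 5.
Track Bezout coefficients alongside the remainders: start with r₀ = 125 = a·1 + b·0 (s = 1, t = 0) and r₁ = 85 = a·0 + b·1 (s = 0, t = 1); each new remainder r_{k+1} = r_{k-1} − q_k·r_k inherits s_{k+1} = s_{k-1} − q_k·s_k, t_{k+1} = t_{k-1} − q_k·t_k, so r_k = a·s_k + b·t_k at every step:
  q = 1: r = 40, s = 1 − 1·0 = 1, t = 0 − 1·1 = -1  (check: 125·1 + 85·(-1) = 40)
  q = 2: r = 5, s = 0 − 2·1 = -2, t = 1 − 2·(-1) = 3  (check: 125·(-2) + 85·3 = 5)
The row with r = 5 (the gcd) gives the Bezout coefficients s = -2, t = 3.
Result: 125 · (-2) + 85 · (3) = 5.

gcd(125, 85) = 5; s = -2, t = 3 (check: 125·(-2) + 85·3 = 5).


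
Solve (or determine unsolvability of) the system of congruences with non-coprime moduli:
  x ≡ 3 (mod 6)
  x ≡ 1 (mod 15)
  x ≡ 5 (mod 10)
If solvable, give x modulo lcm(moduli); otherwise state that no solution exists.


Moduli 6, 15, 10 are not pairwise coprime, so CRT works modulo lcm(m_i) when all pairwise compatibility conditions hold.
Pairwise compatibility: gcd(m_i, m_j) must divide a_i - a_j for every pair.
Merge one congruence at a time:
  Start: x ≡ 3 (mod 6).
  Combine with x ≡ 1 (mod 15): gcd(6, 15) = 3, and 1 - 3 = -2 is NOT divisible by 3.
    ⇒ system is inconsistent (no integer solution).

No solution (the system is inconsistent).


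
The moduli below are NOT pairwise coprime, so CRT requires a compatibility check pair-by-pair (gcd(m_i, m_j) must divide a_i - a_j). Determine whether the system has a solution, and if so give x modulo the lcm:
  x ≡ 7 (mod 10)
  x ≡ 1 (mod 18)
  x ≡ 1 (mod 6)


Moduli 10, 18, 6 are not pairwise coprime, so CRT works modulo lcm(m_i) when all pairwise compatibility conditions hold.
Pairwise compatibility: gcd(m_i, m_j) must divide a_i - a_j for every pair.
Merge one congruence at a time:
  Start: x ≡ 7 (mod 10).
  Combine with x ≡ 1 (mod 18): gcd(10, 18) = 2; 1 - 7 = -6, which IS divisible by 2, so compatible.
    Write x = 7 + 10·t and substitute into x ≡ 1 (mod 18): 10·t ≡ 1 − 7 = -6 (mod 18).
    Divide the congruence (and modulus) by g = 2: 5·t ≡ -3 (mod 9).
    Reduce coefficients mod 9: 5·t ≡ 6 (mod 9).
    The inverse of 5 mod 9 is 2 (since 5·2 = 10 = 1·9 + 1), so t ≡ 2·6 = 12 ≡ 3 (mod 9).
    Then x = 7 + 10·3 = 37, valid modulo lcm(10, 18) = 90: x ≡ 37 (mod 90).
  Combine with x ≡ 1 (mod 6): gcd(90, 6) = 6; 1 - 37 = -36, which IS divisible by 6, so compatible.
    Write x = 37 + 90·t and substitute into x ≡ 1 (mod 6): 90·t ≡ 1 − 37 = -36 (mod 6).
    Divide the congruence (and modulus) by g = 6: 15·t ≡ -6 (mod 1).
    Modulo 1 every t works; take t = 0.
    Then x = 37 + 90·0 = 37, valid modulo lcm(90, 6) = 90: x ≡ 37 (mod 90).
Verify: 37 mod 10 = 7, 37 mod 18 = 1, 37 mod 6 = 1.

x ≡ 37 (mod 90).


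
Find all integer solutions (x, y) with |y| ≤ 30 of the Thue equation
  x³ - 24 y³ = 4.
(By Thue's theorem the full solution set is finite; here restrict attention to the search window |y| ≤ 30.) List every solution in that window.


The equation is x³ - 24y³ = 4. For fixed y, x³ = 24·y³ + 4, so a solution requires the RHS to be a perfect cube.
Strategy: iterate y from -30 to 30, compute RHS = 24·y³ + 4, and check whether it is a (positive or negative) perfect cube.
Check small values of y:
  y = 0: RHS = 4 is not a perfect cube.
  y = 1: RHS = 28 is not a perfect cube.
  y = -1: RHS = -20 is not a perfect cube.
  y = 2: RHS = 196 is not a perfect cube.
  y = -2: RHS = -188 is not a perfect cube.
  y = 3: RHS = 652 is not a perfect cube.
  y = -3: RHS = -644 is not a perfect cube.
Continuing the search up to |y| = 30 finds no solutions either.
No (x, y) in the scanned range satisfies the equation.

No integer solutions with |y| ≤ 30.


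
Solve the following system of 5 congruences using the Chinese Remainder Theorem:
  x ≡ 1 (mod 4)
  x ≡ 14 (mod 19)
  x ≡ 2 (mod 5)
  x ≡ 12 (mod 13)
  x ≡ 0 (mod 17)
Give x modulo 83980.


Product of moduli M = 4 · 19 · 5 · 13 · 17 = 83980.
Merge one congruence at a time:
  Start: x ≡ 1 (mod 4).
  Combine with x ≡ 14 (mod 19); new modulus lcm = 76.
    Write x = 1 + 4·t and substitute into x ≡ 14 (mod 19): 4·t ≡ 14 − 1 = 13 (mod 19).
    The inverse of 4 mod 19 is 5 (since 4·5 = 20 = 1·19 + 1), so t ≡ 5·13 = 65 ≡ 8 (mod 19).
    Then x = 1 + 4·8 = 33, valid modulo lcm(4, 19) = 76: x ≡ 33 (mod 76).
  Combine with x ≡ 2 (mod 5); new modulus lcm = 380.
    Write x = 33 + 76·t and substitute into x ≡ 2 (mod 5): 76·t ≡ 2 − 33 = -31 (mod 5).
    Reduce coefficients mod 5: 1·t ≡ 4 (mod 5).
    So t ≡ 4 (mod 5).
    Then x = 33 + 76·4 = 337, valid modulo lcm(76, 5) = 380: x ≡ 337 (mod 380).
  Combine with x ≡ 12 (mod 13); new modulus lcm = 4940.
    Write x = 337 + 380·t and substitute into x ≡ 12 (mod 13): 380·t ≡ 12 − 337 = -325 (mod 13).
    Reduce coefficients mod 13: 3·t ≡ 0 (mod 13).
    The inverse of 3 mod 13 is 9 (since 3·9 = 27 = 2·13 + 1), so t ≡ 9·0 = 0 ≡ 0 (mod 13).
    Then x = 337 + 380·0 = 337, valid modulo lcm(380, 13) = 4940: x ≡ 337 (mod 4940).
  Combine with x ≡ 0 (mod 17); new modulus lcm = 83980.
    Write x = 337 + 4940·t and substitute into x ≡ 0 (mod 17): 4940·t ≡ 0 − 337 = -337 (mod 17).
    Reduce coefficients mod 17: 10·t ≡ 3 (mod 17).
    The inverse of 10 mod 17 is 12 (since 10·12 = 120 = 7·17 + 1), so t ≡ 12·3 = 36 ≡ 2 (mod 17).
    Then x = 337 + 4940·2 = 10217, valid modulo lcm(4940, 17) = 83980: x ≡ 10217 (mod 83980).
Verify against each original: 10217 mod 4 = 1, 10217 mod 19 = 14, 10217 mod 5 = 2, 10217 mod 13 = 12, 10217 mod 17 = 0.

x ≡ 10217 (mod 83980).


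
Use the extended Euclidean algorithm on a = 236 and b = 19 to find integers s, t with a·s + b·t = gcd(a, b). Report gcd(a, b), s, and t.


Euclidean algorithm on (236, 19) — divide until remainder is 0:
  236 = 12 · 19 + 8
  19 = 2 · 8 + 3
  8 = 2 · 3 + 2
  3 = 1 · 2 + 1
  2 = 2 · 1 + 0
gcd(236, 19) = 1.
Track Bezout coefficients alongside the remainders: start with r₀ = 236 = a·1 + b·0 (s = 1, t = 0) and r₁ = 19 = a·0 + b·1 (s = 0, t = 1); each new remainder r_{k+1} = r_{k-1} − q_k·r_k inherits s_{k+1} = s_{k-1} − q_k·s_k, t_{k+1} = t_{k-1} − q_k·t_k, so r_k = a·s_k + b·t_k at every step:
  q = 12: r = 8, s = 1 − 12·0 = 1, t = 0 − 12·1 = -12  (check: 236·1 + 19·(-12) = 8)
  q = 2: r = 3, s = 0 − 2·1 = -2, t = 1 − 2·(-12) = 25  (check: 236·(-2) + 19·25 = 3)
  q = 2: r = 2, s = 1 − 2·(-2) = 5, t = -12 − 2·25 = -62  (check: 236·5 + 19·(-62) = 2)
  q = 1: r = 1, s = -2 − 1·5 = -7, t = 25 − 1·(-62) = 87  (check: 236·(-7) + 19·87 = 1)
The row with r = 1 (the gcd) gives the Bezout coefficients s = -7, t = 87.
Result: 236 · (-7) + 19 · (87) = 1.

gcd(236, 19) = 1; s = -7, t = 87 (check: 236·(-7) + 19·87 = 1).


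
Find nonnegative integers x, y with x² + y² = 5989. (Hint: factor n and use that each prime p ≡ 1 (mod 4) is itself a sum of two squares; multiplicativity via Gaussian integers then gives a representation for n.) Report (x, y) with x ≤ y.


Step 1: Factor n = 5989 = 53 · 113.
Step 2: Check the mod-4 condition on each prime factor: 53 ≡ 1 (mod 4), exponent 1; 113 ≡ 1 (mod 4), exponent 1.
All primes ≡ 3 (mod 4) appear to even exponent (or don't appear), so by the two-squares theorem n IS expressible as a sum of two squares.
Step 3: Build a representation. Here n = 53 · 113 is a product of primes ≡ 1 (mod 4). Each prime p ≡ 1 (mod 4) is itself a sum of two squares; find a² by testing p − a² for a perfect square:
  53: 53 − 1² = 52, 53 − 2² = 49 = 7² ⇒ 53 = 2² + 7².
  113: 113 − 1² = 112, 113 − 2² = 109, 113 − 3² = 104, 113 − 4² = 97, 113 − 5² = 88, 113 − 6² = 77, 113 − 7² = 64 = 8² ⇒ 113 = 7² + 8².
  Combine using the Brahmagupta–Fibonacci identity (a² + b²)(c² + d²) = (ac − bd)² + (ad + bc)² = (ac + bd)² + (ad − bc)²:
  53 · 113 = 5989: from (2² + 7²)(7² + 8²), take (2·7 − 7·8, 2·8 + 7·7) = (14 − 56, 16 + 49) = (-42, 65); dropping signs (only squares matter) gives (42, 65); check 42² + 65² = 1764 + 4225 = 5989 ✓.
Step 4: Order so x ≤ y and verify: 42² + 65² = 1764 + 4225 = 5989 = n. ✓

n = 5989 = 42² + 65² (one valid representation with x ≤ y).


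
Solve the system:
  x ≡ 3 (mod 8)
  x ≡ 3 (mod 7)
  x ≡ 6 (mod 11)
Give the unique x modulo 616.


Moduli 8, 7, 11 are pairwise coprime; by CRT there is a unique solution modulo M = 8 · 7 · 11 = 616.
Solve pairwise, accumulating the modulus:
  Start with x ≡ 3 (mod 8).
  Combine with x ≡ 3 (mod 7): since gcd(8, 7) = 1, we get a unique residue mod 56.
    Write x = 3 + 8·t and substitute into x ≡ 3 (mod 7): 8·t ≡ 3 − 3 = 0 (mod 7).
    Reduce coefficients mod 7: 1·t ≡ 0 (mod 7).
    So t ≡ 0 (mod 7).
    Then x = 3 + 8·0 = 3, valid modulo lcm(8, 7) = 56: x ≡ 3 (mod 56).
  Combine with x ≡ 6 (mod 11): since gcd(56, 11) = 1, we get a unique residue mod 616.
    Write x = 3 + 56·t and substitute into x ≡ 6 (mod 11): 56·t ≡ 6 − 3 = 3 (mod 11).
    Reduce coefficients mod 11: 1·t ≡ 3 (mod 11).
    So t ≡ 3 (mod 11).
    Then x = 3 + 56·3 = 171, valid modulo lcm(56, 11) = 616: x ≡ 171 (mod 616).
Verify: 171 mod 8 = 3 ✓, 171 mod 7 = 3 ✓, 171 mod 11 = 6 ✓.

x ≡ 171 (mod 616).


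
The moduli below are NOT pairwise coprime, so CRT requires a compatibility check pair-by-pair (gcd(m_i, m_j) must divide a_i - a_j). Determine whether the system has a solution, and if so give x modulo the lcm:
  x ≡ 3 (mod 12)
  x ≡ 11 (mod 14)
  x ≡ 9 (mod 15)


Moduli 12, 14, 15 are not pairwise coprime, so CRT works modulo lcm(m_i) when all pairwise compatibility conditions hold.
Pairwise compatibility: gcd(m_i, m_j) must divide a_i - a_j for every pair.
Merge one congruence at a time:
  Start: x ≡ 3 (mod 12).
  Combine with x ≡ 11 (mod 14): gcd(12, 14) = 2; 11 - 3 = 8, which IS divisible by 2, so compatible.
    Write x = 3 + 12·t and substitute into x ≡ 11 (mod 14): 12·t ≡ 11 − 3 = 8 (mod 14).
    Divide the congruence (and modulus) by g = 2: 6·t ≡ 4 (mod 7).
    The inverse of 6 mod 7 is 6 (since 6·6 = 36 = 5·7 + 1), so t ≡ 6·4 = 24 ≡ 3 (mod 7).
    Then x = 3 + 12·3 = 39, valid modulo lcm(12, 14) = 84: x ≡ 39 (mod 84).
  Combine with x ≡ 9 (mod 15): gcd(84, 15) = 3; 9 - 39 = -30, which IS divisible by 3, so compatible.
    Write x = 39 + 84·t and substitute into x ≡ 9 (mod 15): 84·t ≡ 9 − 39 = -30 (mod 15).
    Divide the congruence (and modulus) by g = 3: 28·t ≡ -10 (mod 5).
    Reduce coefficients mod 5: 3·t ≡ 0 (mod 5).
    The inverse of 3 mod 5 is 2 (since 3·2 = 6 = 1·5 + 1), so t ≡ 2·0 = 0 ≡ 0 (mod 5).
    Then x = 39 + 84·0 = 39, valid modulo lcm(84, 15) = 420: x ≡ 39 (mod 420).
Verify: 39 mod 12 = 3, 39 mod 14 = 11, 39 mod 15 = 9.

x ≡ 39 (mod 420).


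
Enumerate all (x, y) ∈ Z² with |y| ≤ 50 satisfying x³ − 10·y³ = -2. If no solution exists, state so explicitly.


The equation is x³ - 10y³ = -2. For fixed y, x³ = 10·y³ − 2, so a solution requires the RHS to be a perfect cube.
Strategy: iterate y from -50 to 50, compute RHS = 10·y³ − 2, and check whether it is a (positive or negative) perfect cube.
Check small values of y:
  y = 0: RHS = -2 is not a perfect cube.
  y = 1: RHS = 8 = (2)³ ⇒ x = 2 works.
  y = -1: RHS = -12 is not a perfect cube.
  y = 2: RHS = 78 is not a perfect cube.
  y = -2: RHS = -82 is not a perfect cube.
  y = 3: RHS = 268 is not a perfect cube.
  y = -3: RHS = -272 is not a perfect cube.
Continuing the search up to |y| = 50 finds no further solutions beyond those listed.
Collected solutions: (2, 1).

Solutions (with |y| ≤ 50): (2, 1).


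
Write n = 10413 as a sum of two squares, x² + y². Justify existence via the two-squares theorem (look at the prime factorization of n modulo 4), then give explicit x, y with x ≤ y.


Step 1: Factor n = 10413 = 3^2 · 13 · 89.
Step 2: Check the mod-4 condition on each prime factor: 3 ≡ 3 (mod 4), exponent 2 (must be even); 13 ≡ 1 (mod 4), exponent 1; 89 ≡ 1 (mod 4), exponent 1.
All primes ≡ 3 (mod 4) appear to even exponent (or don't appear), so by the two-squares theorem n IS expressible as a sum of two squares.
Step 3: Build a representation. Group n = k² · m with k = 3 and m = 13 · 89 = 1157 (a product of primes ≡ 1 (mod 4)); a representation of m scales to one of n via (k·x)² + (k·y)² = k²(x² + y²). Each prime p ≡ 1 (mod 4) is itself a sum of two squares; find a² by testing p − a² for a perfect square:
  13: 13 − 1² = 12, 13 − 2² = 9 = 3² ⇒ 13 = 2² + 3².
  89: 89 − 1² = 88, 89 − 2² = 85, 89 − 3² = 80, 89 − 4² = 73, 89 − 5² = 64 = 8² ⇒ 89 = 5² + 8².
  Combine using the Brahmagupta–Fibonacci identity (a² + b²)(c² + d²) = (ac − bd)² + (ad + bc)² = (ac + bd)² + (ad − bc)²:
  13 · 89 = 1157: from (2² + 3²)(5² + 8²), take (2·5 − 3·8, 2·8 + 3·5) = (10 − 24, 16 + 15) = (-14, 31); dropping signs (only squares matter) gives (14, 31); check 14² + 31² = 196 + 961 = 1157 ✓.
  Scale by k = 3: (3·14, 3·31) = (42, 93).
Step 4: Order so x ≤ y and verify: 42² + 93² = 1764 + 8649 = 10413 = n. ✓

n = 10413 = 42² + 93² (one valid representation with x ≤ y).


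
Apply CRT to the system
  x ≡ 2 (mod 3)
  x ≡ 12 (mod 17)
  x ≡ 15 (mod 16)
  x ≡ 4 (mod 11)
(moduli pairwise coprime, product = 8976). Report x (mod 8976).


Product of moduli M = 3 · 17 · 16 · 11 = 8976.
Merge one congruence at a time:
  Start: x ≡ 2 (mod 3).
  Combine with x ≡ 12 (mod 17); new modulus lcm = 51.
    Write x = 2 + 3·t and substitute into x ≡ 12 (mod 17): 3·t ≡ 12 − 2 = 10 (mod 17).
    The inverse of 3 mod 17 is 6 (since 3·6 = 18 = 1·17 + 1), so t ≡ 6·10 = 60 ≡ 9 (mod 17).
    Then x = 2 + 3·9 = 29, valid modulo lcm(3, 17) = 51: x ≡ 29 (mod 51).
  Combine with x ≡ 15 (mod 16); new modulus lcm = 816.
    Write x = 29 + 51·t and substitute into x ≡ 15 (mod 16): 51·t ≡ 15 − 29 = -14 (mod 16).
    Reduce coefficients mod 16: 3·t ≡ 2 (mod 16).
    The inverse of 3 mod 16 is 11 (since 3·11 = 33 = 2·16 + 1), so t ≡ 11·2 = 22 ≡ 6 (mod 16).
    Then x = 29 + 51·6 = 335, valid modulo lcm(51, 16) = 816: x ≡ 335 (mod 816).
  Combine with x ≡ 4 (mod 11); new modulus lcm = 8976.
    Write x = 335 + 816·t and substitute into x ≡ 4 (mod 11): 816·t ≡ 4 − 335 = -331 (mod 11).
    Reduce coefficients mod 11: 2·t ≡ 10 (mod 11).
    The inverse of 2 mod 11 is 6 (since 2·6 = 12 = 1·11 + 1), so t ≡ 6·10 = 60 ≡ 5 (mod 11).
    Then x = 335 + 816·5 = 4415, valid modulo lcm(816, 11) = 8976: x ≡ 4415 (mod 8976).
Verify against each original: 4415 mod 3 = 2, 4415 mod 17 = 12, 4415 mod 16 = 15, 4415 mod 11 = 4.

x ≡ 4415 (mod 8976).
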